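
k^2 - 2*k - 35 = (k - 7)*(k + 5)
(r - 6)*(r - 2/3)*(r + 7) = r^3 + r^2/3 - 128*r/3 + 28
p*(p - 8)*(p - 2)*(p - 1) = p^4 - 11*p^3 + 26*p^2 - 16*p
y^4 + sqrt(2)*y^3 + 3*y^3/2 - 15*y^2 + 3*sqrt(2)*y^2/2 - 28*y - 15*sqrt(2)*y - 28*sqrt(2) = (y - 4)*(y + 2)*(y + 7/2)*(y + sqrt(2))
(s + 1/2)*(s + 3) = s^2 + 7*s/2 + 3/2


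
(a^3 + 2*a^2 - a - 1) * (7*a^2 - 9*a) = 7*a^5 + 5*a^4 - 25*a^3 + 2*a^2 + 9*a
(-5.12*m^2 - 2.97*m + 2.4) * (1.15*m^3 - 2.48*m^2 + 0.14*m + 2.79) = -5.888*m^5 + 9.2821*m^4 + 9.4088*m^3 - 20.6526*m^2 - 7.9503*m + 6.696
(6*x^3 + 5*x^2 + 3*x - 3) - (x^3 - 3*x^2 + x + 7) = 5*x^3 + 8*x^2 + 2*x - 10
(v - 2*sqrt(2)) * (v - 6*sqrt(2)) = v^2 - 8*sqrt(2)*v + 24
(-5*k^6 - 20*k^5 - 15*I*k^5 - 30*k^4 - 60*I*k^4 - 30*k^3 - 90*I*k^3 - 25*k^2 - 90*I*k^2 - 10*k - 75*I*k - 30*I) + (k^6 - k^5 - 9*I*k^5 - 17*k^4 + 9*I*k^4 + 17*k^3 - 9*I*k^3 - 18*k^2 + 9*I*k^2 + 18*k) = -4*k^6 - 21*k^5 - 24*I*k^5 - 47*k^4 - 51*I*k^4 - 13*k^3 - 99*I*k^3 - 43*k^2 - 81*I*k^2 + 8*k - 75*I*k - 30*I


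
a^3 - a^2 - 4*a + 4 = (a - 2)*(a - 1)*(a + 2)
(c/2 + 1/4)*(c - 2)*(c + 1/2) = c^3/2 - c^2/2 - 7*c/8 - 1/4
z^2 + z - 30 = (z - 5)*(z + 6)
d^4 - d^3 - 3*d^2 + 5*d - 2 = (d - 1)^3*(d + 2)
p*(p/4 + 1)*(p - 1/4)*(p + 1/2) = p^4/4 + 17*p^3/16 + 7*p^2/32 - p/8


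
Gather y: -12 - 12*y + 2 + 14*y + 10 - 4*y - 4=-2*y - 4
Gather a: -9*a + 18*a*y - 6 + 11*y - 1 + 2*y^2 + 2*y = a*(18*y - 9) + 2*y^2 + 13*y - 7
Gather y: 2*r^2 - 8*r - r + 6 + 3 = 2*r^2 - 9*r + 9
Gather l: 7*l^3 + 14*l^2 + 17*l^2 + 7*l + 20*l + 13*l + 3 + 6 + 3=7*l^3 + 31*l^2 + 40*l + 12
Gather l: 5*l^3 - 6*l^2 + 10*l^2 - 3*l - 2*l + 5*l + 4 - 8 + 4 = 5*l^3 + 4*l^2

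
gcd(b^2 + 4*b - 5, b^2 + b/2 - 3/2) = b - 1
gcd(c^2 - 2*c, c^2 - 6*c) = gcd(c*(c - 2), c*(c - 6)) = c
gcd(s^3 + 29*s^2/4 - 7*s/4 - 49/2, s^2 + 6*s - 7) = s + 7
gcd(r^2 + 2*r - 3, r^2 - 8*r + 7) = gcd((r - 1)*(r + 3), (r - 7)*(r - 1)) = r - 1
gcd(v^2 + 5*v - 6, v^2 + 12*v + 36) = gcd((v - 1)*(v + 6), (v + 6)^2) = v + 6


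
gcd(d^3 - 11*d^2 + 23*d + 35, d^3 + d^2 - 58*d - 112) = 1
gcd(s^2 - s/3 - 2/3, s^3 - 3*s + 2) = s - 1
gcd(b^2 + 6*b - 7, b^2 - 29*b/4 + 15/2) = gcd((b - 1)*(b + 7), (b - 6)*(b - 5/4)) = 1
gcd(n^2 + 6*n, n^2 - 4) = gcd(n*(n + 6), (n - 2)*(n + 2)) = 1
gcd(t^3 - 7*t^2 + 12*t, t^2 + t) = t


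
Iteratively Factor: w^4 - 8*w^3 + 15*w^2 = (w - 3)*(w^3 - 5*w^2) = w*(w - 3)*(w^2 - 5*w) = w^2*(w - 3)*(w - 5)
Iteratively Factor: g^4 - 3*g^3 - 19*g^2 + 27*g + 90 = (g - 3)*(g^3 - 19*g - 30) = (g - 3)*(g + 3)*(g^2 - 3*g - 10) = (g - 5)*(g - 3)*(g + 3)*(g + 2)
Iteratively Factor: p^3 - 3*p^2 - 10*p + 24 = (p - 2)*(p^2 - p - 12) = (p - 4)*(p - 2)*(p + 3)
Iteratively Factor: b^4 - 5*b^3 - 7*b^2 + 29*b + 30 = (b - 5)*(b^3 - 7*b - 6) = (b - 5)*(b + 2)*(b^2 - 2*b - 3) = (b - 5)*(b + 1)*(b + 2)*(b - 3)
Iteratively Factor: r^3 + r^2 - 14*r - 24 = (r + 2)*(r^2 - r - 12) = (r + 2)*(r + 3)*(r - 4)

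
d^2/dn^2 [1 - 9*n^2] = -18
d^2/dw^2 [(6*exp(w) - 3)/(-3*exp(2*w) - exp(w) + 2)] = (-54*exp(4*w) + 126*exp(3*w) - 189*exp(2*w) + 63*exp(w) - 18)*exp(w)/(27*exp(6*w) + 27*exp(5*w) - 45*exp(4*w) - 35*exp(3*w) + 30*exp(2*w) + 12*exp(w) - 8)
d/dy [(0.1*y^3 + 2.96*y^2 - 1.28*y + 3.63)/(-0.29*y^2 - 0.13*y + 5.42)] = (-0.029*y^4 - 0.026*y^3 + 0.87*y^2 + 34.1918*y - 6.4657)/(0.0841*y^4 + 0.0754*y^3 - 3.1267*y^2 - 1.4092*y + 29.3764)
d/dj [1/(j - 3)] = -1/(j - 3)^2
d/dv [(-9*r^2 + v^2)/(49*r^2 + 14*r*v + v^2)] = 2*r*(9*r + 7*v)/(343*r^3 + 147*r^2*v + 21*r*v^2 + v^3)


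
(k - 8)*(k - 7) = k^2 - 15*k + 56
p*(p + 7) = p^2 + 7*p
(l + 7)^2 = l^2 + 14*l + 49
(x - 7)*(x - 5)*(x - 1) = x^3 - 13*x^2 + 47*x - 35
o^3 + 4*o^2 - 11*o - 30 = (o - 3)*(o + 2)*(o + 5)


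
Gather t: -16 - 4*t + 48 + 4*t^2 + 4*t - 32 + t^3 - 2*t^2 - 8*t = t^3 + 2*t^2 - 8*t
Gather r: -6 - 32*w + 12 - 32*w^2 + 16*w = -32*w^2 - 16*w + 6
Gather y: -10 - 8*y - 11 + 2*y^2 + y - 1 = 2*y^2 - 7*y - 22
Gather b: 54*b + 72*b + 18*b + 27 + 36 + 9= 144*b + 72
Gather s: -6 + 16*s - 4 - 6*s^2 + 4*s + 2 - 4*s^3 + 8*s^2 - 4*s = -4*s^3 + 2*s^2 + 16*s - 8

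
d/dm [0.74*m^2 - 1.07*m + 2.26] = 1.48*m - 1.07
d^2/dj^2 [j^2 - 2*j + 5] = 2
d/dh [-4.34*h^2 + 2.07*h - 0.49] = 2.07 - 8.68*h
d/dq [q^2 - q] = 2*q - 1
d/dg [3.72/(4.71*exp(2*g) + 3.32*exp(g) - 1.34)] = (-35.0424*exp(g) - 12.3504)*exp(g)/(4.71*exp(2*g) + 3.32*exp(g) - 1.34)^2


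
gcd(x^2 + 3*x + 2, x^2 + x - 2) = x + 2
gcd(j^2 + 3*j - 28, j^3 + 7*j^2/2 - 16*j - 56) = j - 4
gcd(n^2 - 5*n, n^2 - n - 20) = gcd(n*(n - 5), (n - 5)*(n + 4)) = n - 5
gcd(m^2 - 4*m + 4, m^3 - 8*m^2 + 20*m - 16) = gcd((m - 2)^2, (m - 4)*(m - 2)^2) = m^2 - 4*m + 4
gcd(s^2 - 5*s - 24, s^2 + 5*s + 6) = s + 3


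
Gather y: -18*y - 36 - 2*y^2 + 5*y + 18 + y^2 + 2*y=-y^2 - 11*y - 18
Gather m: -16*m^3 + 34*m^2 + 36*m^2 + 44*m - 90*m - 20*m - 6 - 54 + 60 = -16*m^3 + 70*m^2 - 66*m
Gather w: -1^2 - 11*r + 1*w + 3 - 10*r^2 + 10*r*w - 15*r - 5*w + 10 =-10*r^2 - 26*r + w*(10*r - 4) + 12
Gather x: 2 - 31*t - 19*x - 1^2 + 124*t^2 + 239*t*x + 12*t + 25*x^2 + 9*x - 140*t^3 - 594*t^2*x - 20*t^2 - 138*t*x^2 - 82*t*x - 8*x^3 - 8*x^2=-140*t^3 + 104*t^2 - 19*t - 8*x^3 + x^2*(17 - 138*t) + x*(-594*t^2 + 157*t - 10) + 1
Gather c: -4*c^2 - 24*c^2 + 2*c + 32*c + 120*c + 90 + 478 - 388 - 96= -28*c^2 + 154*c + 84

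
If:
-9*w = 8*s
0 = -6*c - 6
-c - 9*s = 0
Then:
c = -1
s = 1/9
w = -8/81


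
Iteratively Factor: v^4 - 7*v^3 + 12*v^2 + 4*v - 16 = (v - 2)*(v^3 - 5*v^2 + 2*v + 8) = (v - 2)*(v + 1)*(v^2 - 6*v + 8) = (v - 2)^2*(v + 1)*(v - 4)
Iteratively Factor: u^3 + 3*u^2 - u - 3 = (u - 1)*(u^2 + 4*u + 3) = (u - 1)*(u + 1)*(u + 3)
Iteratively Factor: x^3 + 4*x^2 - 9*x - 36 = (x - 3)*(x^2 + 7*x + 12) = (x - 3)*(x + 3)*(x + 4)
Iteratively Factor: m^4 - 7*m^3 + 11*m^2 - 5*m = (m)*(m^3 - 7*m^2 + 11*m - 5) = m*(m - 5)*(m^2 - 2*m + 1) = m*(m - 5)*(m - 1)*(m - 1)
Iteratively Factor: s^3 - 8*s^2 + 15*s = (s - 5)*(s^2 - 3*s) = s*(s - 5)*(s - 3)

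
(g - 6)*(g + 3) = g^2 - 3*g - 18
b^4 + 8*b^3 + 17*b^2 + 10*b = b*(b + 1)*(b + 2)*(b + 5)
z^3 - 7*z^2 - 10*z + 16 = (z - 8)*(z - 1)*(z + 2)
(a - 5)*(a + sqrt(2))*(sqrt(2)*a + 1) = sqrt(2)*a^3 - 5*sqrt(2)*a^2 + 3*a^2 - 15*a + sqrt(2)*a - 5*sqrt(2)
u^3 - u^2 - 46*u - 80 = (u - 8)*(u + 2)*(u + 5)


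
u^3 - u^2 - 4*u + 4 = (u - 2)*(u - 1)*(u + 2)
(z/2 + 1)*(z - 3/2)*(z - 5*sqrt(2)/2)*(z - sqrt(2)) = z^4/2 - 7*sqrt(2)*z^3/4 + z^3/4 - 7*sqrt(2)*z^2/8 + z^2 + 5*z/4 + 21*sqrt(2)*z/4 - 15/2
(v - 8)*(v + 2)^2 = v^3 - 4*v^2 - 28*v - 32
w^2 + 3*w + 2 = (w + 1)*(w + 2)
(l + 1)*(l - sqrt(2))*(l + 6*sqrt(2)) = l^3 + l^2 + 5*sqrt(2)*l^2 - 12*l + 5*sqrt(2)*l - 12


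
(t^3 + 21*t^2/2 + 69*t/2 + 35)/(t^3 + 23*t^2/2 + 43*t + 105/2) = (t + 2)/(t + 3)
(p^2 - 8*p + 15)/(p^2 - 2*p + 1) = (p^2 - 8*p + 15)/(p^2 - 2*p + 1)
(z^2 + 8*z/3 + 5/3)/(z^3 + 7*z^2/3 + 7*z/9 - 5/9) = 3/(3*z - 1)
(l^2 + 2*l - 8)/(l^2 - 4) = (l + 4)/(l + 2)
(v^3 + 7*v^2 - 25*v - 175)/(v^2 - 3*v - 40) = (v^2 + 2*v - 35)/(v - 8)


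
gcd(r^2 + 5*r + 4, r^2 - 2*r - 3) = r + 1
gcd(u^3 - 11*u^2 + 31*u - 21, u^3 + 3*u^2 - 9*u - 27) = u - 3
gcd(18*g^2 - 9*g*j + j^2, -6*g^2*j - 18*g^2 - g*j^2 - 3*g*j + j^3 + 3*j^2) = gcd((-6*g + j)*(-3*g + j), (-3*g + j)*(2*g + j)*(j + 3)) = 3*g - j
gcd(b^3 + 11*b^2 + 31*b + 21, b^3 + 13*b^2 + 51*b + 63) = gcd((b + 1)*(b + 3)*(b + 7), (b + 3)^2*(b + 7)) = b^2 + 10*b + 21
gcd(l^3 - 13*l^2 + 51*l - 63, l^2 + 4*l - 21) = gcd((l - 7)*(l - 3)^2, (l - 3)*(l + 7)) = l - 3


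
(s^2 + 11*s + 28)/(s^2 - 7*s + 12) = (s^2 + 11*s + 28)/(s^2 - 7*s + 12)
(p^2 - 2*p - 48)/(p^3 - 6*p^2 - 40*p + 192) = 1/(p - 4)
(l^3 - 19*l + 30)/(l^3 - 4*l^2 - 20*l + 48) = (l^2 + 2*l - 15)/(l^2 - 2*l - 24)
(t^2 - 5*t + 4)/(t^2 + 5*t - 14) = (t^2 - 5*t + 4)/(t^2 + 5*t - 14)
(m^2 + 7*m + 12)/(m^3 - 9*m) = (m + 4)/(m*(m - 3))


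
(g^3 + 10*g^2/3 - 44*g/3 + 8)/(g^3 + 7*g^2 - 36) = (g - 2/3)/(g + 3)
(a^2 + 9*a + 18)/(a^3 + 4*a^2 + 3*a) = (a + 6)/(a*(a + 1))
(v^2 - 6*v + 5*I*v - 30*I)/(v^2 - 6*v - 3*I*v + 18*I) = (v + 5*I)/(v - 3*I)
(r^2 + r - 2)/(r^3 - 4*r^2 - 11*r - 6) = (-r^2 - r + 2)/(-r^3 + 4*r^2 + 11*r + 6)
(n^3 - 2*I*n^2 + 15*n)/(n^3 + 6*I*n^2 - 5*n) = (n^2 - 2*I*n + 15)/(n^2 + 6*I*n - 5)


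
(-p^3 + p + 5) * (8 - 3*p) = 3*p^4 - 8*p^3 - 3*p^2 - 7*p + 40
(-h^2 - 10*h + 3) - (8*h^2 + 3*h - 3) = -9*h^2 - 13*h + 6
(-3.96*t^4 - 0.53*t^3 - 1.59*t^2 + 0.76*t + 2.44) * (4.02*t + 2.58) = -15.9192*t^5 - 12.3474*t^4 - 7.7592*t^3 - 1.047*t^2 + 11.7696*t + 6.2952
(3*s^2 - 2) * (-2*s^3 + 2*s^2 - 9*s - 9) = -6*s^5 + 6*s^4 - 23*s^3 - 31*s^2 + 18*s + 18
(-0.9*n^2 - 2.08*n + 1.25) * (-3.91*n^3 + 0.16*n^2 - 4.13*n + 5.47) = 3.519*n^5 + 7.9888*n^4 - 1.5033*n^3 + 3.8674*n^2 - 16.5401*n + 6.8375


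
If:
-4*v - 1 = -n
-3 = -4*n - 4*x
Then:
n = 3/4 - x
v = -x/4 - 1/16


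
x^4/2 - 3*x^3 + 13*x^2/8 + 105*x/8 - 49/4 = (x/2 + 1)*(x - 7/2)^2*(x - 1)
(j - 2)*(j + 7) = j^2 + 5*j - 14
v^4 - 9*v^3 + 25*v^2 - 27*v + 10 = (v - 5)*(v - 2)*(v - 1)^2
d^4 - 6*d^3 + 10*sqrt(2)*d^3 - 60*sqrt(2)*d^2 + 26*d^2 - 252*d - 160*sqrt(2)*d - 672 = (d - 8)*(d + 2)*(d + 3*sqrt(2))*(d + 7*sqrt(2))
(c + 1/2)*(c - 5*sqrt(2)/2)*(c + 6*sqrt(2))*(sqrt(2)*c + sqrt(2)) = sqrt(2)*c^4 + 3*sqrt(2)*c^3/2 + 7*c^3 - 59*sqrt(2)*c^2/2 + 21*c^2/2 - 45*sqrt(2)*c + 7*c/2 - 15*sqrt(2)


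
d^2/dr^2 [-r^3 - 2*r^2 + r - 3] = -6*r - 4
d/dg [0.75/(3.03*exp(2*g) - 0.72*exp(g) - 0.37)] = (0.54 - 4.545*exp(g))*exp(g)/(-3.03*exp(2*g) + 0.72*exp(g) + 0.37)^2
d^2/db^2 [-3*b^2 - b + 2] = -6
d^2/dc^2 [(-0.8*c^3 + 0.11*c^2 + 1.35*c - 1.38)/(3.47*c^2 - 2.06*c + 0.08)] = (1.4210854715202e-14*c^5 + 1.4210854715202e-14*c^4 + 27.737434*c^3 - 99.090828*c^2 + 56.907816*c - 10.499792)/(41.781923*c^6 - 74.412762*c^5 + 47.065692*c^4 - 12.172952*c^3 + 1.085088*c^2 - 0.039552*c + 0.000512)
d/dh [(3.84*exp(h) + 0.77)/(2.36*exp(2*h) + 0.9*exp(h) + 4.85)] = (-9.0624*exp(2*h) - 3.6344*exp(h) + 17.931)*exp(h)/(5.5696*exp(4*h) + 4.248*exp(3*h) + 23.702*exp(2*h) + 8.73*exp(h) + 23.5225)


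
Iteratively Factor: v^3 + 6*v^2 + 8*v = (v + 2)*(v^2 + 4*v) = (v + 2)*(v + 4)*(v)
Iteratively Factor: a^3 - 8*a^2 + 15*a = (a)*(a^2 - 8*a + 15) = a*(a - 3)*(a - 5)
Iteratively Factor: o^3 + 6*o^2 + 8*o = (o)*(o^2 + 6*o + 8) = o*(o + 2)*(o + 4)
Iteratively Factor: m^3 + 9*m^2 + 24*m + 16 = (m + 1)*(m^2 + 8*m + 16) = (m + 1)*(m + 4)*(m + 4)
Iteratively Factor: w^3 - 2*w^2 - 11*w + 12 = (w - 4)*(w^2 + 2*w - 3) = (w - 4)*(w + 3)*(w - 1)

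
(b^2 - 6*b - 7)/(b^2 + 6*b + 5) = (b - 7)/(b + 5)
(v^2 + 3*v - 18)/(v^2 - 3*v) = (v + 6)/v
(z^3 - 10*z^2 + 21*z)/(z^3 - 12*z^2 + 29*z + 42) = z*(z - 3)/(z^2 - 5*z - 6)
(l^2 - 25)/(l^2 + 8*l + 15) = (l - 5)/(l + 3)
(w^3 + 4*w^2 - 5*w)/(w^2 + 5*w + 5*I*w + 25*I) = w*(w - 1)/(w + 5*I)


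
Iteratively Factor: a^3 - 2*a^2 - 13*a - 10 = (a + 2)*(a^2 - 4*a - 5) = (a - 5)*(a + 2)*(a + 1)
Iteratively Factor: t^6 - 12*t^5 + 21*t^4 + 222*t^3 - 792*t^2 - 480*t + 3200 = (t + 4)*(t^5 - 16*t^4 + 85*t^3 - 118*t^2 - 320*t + 800) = (t - 4)*(t + 4)*(t^4 - 12*t^3 + 37*t^2 + 30*t - 200) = (t - 4)^2*(t + 4)*(t^3 - 8*t^2 + 5*t + 50) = (t - 4)^2*(t + 2)*(t + 4)*(t^2 - 10*t + 25) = (t - 5)*(t - 4)^2*(t + 2)*(t + 4)*(t - 5)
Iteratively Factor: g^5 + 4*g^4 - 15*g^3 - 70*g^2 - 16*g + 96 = (g - 4)*(g^4 + 8*g^3 + 17*g^2 - 2*g - 24) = (g - 4)*(g - 1)*(g^3 + 9*g^2 + 26*g + 24) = (g - 4)*(g - 1)*(g + 3)*(g^2 + 6*g + 8) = (g - 4)*(g - 1)*(g + 3)*(g + 4)*(g + 2)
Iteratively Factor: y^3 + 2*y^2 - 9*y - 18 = (y + 3)*(y^2 - y - 6) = (y - 3)*(y + 3)*(y + 2)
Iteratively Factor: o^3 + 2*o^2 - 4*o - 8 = (o + 2)*(o^2 - 4) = (o - 2)*(o + 2)*(o + 2)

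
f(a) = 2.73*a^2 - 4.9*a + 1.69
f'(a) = 5.46*a - 4.9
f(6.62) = 88.89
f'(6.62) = 31.25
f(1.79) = 1.67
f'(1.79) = 4.87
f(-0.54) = 5.13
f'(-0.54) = -7.85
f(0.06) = 1.41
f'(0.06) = -4.57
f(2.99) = 11.45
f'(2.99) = 11.43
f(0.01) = 1.64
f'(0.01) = -4.85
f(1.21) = -0.24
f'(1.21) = 1.71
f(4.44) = 33.75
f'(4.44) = 19.34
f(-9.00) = 266.92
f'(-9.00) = -54.04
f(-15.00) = 689.44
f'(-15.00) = -86.80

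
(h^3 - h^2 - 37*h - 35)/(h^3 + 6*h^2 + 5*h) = (h - 7)/h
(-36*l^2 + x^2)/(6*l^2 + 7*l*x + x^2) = (-6*l + x)/(l + x)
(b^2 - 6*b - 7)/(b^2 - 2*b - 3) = (b - 7)/(b - 3)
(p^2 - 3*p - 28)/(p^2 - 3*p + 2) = (p^2 - 3*p - 28)/(p^2 - 3*p + 2)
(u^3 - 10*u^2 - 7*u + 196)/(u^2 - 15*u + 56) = (u^2 - 3*u - 28)/(u - 8)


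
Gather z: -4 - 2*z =-2*z - 4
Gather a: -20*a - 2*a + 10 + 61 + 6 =77 - 22*a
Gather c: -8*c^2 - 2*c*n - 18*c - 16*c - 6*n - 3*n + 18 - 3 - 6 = -8*c^2 + c*(-2*n - 34) - 9*n + 9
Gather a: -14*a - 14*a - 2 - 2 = -28*a - 4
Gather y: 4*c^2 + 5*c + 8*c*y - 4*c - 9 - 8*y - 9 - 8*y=4*c^2 + c + y*(8*c - 16) - 18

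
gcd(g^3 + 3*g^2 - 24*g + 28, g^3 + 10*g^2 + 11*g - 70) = g^2 + 5*g - 14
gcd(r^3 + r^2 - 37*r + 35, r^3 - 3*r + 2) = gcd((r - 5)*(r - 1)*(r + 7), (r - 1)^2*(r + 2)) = r - 1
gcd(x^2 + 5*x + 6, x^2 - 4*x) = 1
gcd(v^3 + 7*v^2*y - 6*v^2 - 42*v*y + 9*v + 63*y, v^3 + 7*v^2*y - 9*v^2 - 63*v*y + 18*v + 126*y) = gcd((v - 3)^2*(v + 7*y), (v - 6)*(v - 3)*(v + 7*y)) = v^2 + 7*v*y - 3*v - 21*y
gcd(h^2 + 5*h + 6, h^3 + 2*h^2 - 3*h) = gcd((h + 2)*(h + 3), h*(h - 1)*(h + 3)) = h + 3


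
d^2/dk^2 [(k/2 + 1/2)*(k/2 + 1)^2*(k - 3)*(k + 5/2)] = 5*k^3/2 + 27*k^2/4 - 3*k/2 - 75/8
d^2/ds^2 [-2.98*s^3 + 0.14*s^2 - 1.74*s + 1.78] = 0.28 - 17.88*s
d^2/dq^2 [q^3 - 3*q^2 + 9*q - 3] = 6*q - 6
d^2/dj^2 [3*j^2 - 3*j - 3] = 6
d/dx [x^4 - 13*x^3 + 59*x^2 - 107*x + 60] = 4*x^3 - 39*x^2 + 118*x - 107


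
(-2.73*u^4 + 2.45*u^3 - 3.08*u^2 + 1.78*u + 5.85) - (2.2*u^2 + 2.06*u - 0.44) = -2.73*u^4 + 2.45*u^3 - 5.28*u^2 - 0.28*u + 6.29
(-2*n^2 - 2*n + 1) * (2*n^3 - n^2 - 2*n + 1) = -4*n^5 - 2*n^4 + 8*n^3 + n^2 - 4*n + 1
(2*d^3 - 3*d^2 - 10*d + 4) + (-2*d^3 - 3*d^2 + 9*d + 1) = -6*d^2 - d + 5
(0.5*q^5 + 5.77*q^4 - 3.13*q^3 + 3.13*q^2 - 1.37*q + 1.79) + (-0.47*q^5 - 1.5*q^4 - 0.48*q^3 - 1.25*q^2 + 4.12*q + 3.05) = 0.03*q^5 + 4.27*q^4 - 3.61*q^3 + 1.88*q^2 + 2.75*q + 4.84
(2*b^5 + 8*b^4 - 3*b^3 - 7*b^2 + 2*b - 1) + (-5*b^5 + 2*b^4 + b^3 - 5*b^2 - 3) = -3*b^5 + 10*b^4 - 2*b^3 - 12*b^2 + 2*b - 4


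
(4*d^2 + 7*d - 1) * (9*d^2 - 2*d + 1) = 36*d^4 + 55*d^3 - 19*d^2 + 9*d - 1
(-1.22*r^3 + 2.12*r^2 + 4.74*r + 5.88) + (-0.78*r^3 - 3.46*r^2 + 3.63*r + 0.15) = -2.0*r^3 - 1.34*r^2 + 8.37*r + 6.03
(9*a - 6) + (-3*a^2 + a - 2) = -3*a^2 + 10*a - 8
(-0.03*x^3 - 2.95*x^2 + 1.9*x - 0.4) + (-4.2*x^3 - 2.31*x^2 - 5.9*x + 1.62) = -4.23*x^3 - 5.26*x^2 - 4.0*x + 1.22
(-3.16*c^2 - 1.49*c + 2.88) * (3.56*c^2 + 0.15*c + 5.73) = -11.2496*c^4 - 5.7784*c^3 - 8.0775*c^2 - 8.1057*c + 16.5024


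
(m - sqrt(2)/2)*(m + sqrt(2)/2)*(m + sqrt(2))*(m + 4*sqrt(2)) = m^4 + 5*sqrt(2)*m^3 + 15*m^2/2 - 5*sqrt(2)*m/2 - 4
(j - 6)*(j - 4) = j^2 - 10*j + 24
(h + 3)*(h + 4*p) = h^2 + 4*h*p + 3*h + 12*p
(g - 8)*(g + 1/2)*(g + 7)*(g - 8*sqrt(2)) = g^4 - 8*sqrt(2)*g^3 - g^3/2 - 113*g^2/2 + 4*sqrt(2)*g^2 - 28*g + 452*sqrt(2)*g + 224*sqrt(2)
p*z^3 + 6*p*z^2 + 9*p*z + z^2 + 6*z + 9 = (z + 3)^2*(p*z + 1)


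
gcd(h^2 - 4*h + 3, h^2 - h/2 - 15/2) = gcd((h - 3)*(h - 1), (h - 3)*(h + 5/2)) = h - 3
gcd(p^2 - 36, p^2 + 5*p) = 1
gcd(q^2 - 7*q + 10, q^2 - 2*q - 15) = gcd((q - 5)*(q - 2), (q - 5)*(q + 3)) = q - 5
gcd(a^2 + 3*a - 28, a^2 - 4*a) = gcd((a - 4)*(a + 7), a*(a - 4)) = a - 4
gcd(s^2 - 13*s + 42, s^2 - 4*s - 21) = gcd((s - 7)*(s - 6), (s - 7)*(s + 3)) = s - 7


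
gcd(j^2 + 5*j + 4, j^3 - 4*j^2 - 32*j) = j + 4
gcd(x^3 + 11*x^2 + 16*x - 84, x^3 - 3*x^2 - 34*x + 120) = x + 6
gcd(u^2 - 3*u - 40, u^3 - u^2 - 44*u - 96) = u - 8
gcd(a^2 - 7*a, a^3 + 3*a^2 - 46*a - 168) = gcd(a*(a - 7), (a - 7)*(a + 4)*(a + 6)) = a - 7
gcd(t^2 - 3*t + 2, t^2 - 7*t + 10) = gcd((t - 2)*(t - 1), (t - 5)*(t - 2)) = t - 2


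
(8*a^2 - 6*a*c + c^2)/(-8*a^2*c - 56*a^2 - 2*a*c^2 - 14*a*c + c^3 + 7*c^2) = (-2*a + c)/(2*a*c + 14*a + c^2 + 7*c)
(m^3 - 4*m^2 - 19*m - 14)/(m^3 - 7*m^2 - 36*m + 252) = (m^2 + 3*m + 2)/(m^2 - 36)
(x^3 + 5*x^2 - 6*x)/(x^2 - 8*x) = (x^2 + 5*x - 6)/(x - 8)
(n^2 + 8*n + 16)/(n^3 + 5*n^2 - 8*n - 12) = (n^2 + 8*n + 16)/(n^3 + 5*n^2 - 8*n - 12)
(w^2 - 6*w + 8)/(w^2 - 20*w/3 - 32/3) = 3*(-w^2 + 6*w - 8)/(-3*w^2 + 20*w + 32)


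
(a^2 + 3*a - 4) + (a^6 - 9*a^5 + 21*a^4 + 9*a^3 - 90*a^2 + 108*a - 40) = a^6 - 9*a^5 + 21*a^4 + 9*a^3 - 89*a^2 + 111*a - 44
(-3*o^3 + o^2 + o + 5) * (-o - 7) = 3*o^4 + 20*o^3 - 8*o^2 - 12*o - 35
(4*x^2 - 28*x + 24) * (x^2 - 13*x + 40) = 4*x^4 - 80*x^3 + 548*x^2 - 1432*x + 960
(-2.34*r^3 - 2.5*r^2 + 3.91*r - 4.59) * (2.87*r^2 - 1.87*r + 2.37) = -6.7158*r^5 - 2.7992*r^4 + 10.3509*r^3 - 26.41*r^2 + 17.85*r - 10.8783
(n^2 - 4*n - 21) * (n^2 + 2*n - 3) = n^4 - 2*n^3 - 32*n^2 - 30*n + 63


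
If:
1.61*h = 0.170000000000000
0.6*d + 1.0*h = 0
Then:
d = -0.18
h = 0.11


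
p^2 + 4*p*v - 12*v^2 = (p - 2*v)*(p + 6*v)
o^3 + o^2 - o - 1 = (o - 1)*(o + 1)^2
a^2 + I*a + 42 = (a - 6*I)*(a + 7*I)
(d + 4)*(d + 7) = d^2 + 11*d + 28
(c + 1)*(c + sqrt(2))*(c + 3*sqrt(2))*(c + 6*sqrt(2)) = c^4 + c^3 + 10*sqrt(2)*c^3 + 10*sqrt(2)*c^2 + 54*c^2 + 36*sqrt(2)*c + 54*c + 36*sqrt(2)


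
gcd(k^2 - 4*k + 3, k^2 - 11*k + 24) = k - 3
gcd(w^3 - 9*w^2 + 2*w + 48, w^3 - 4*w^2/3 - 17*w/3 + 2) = w^2 - w - 6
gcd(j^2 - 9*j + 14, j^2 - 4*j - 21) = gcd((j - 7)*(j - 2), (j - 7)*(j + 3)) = j - 7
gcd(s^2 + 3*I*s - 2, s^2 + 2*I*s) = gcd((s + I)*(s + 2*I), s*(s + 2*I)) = s + 2*I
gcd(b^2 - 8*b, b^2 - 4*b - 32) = b - 8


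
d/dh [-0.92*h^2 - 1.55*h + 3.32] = -1.84*h - 1.55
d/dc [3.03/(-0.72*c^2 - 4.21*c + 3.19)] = (4.3632*c + 12.7563)/(0.72*c^2 + 4.21*c - 3.19)^2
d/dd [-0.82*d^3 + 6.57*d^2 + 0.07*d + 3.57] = -2.46*d^2 + 13.14*d + 0.07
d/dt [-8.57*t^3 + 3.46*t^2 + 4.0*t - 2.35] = -25.71*t^2 + 6.92*t + 4.0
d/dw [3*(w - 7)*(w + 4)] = 6*w - 9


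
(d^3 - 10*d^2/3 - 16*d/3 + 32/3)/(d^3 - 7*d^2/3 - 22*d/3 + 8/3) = (3*d - 4)/(3*d - 1)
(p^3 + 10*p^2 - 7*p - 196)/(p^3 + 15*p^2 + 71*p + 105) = (p^2 + 3*p - 28)/(p^2 + 8*p + 15)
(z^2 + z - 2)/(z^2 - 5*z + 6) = (z^2 + z - 2)/(z^2 - 5*z + 6)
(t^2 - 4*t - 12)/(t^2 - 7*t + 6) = (t + 2)/(t - 1)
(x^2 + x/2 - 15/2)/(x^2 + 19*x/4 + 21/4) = 2*(2*x - 5)/(4*x + 7)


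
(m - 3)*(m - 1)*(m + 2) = m^3 - 2*m^2 - 5*m + 6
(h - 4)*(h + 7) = h^2 + 3*h - 28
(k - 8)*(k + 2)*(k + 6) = k^3 - 52*k - 96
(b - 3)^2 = b^2 - 6*b + 9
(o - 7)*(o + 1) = o^2 - 6*o - 7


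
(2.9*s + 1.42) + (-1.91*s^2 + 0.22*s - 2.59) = -1.91*s^2 + 3.12*s - 1.17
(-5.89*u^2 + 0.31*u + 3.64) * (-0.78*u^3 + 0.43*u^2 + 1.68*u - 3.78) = 4.5942*u^5 - 2.7745*u^4 - 12.6011*u^3 + 24.3502*u^2 + 4.9434*u - 13.7592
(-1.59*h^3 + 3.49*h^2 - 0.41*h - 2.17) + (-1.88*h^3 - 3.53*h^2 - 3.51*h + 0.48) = -3.47*h^3 - 0.0399999999999996*h^2 - 3.92*h - 1.69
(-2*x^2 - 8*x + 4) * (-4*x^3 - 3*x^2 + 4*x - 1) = 8*x^5 + 38*x^4 - 42*x^2 + 24*x - 4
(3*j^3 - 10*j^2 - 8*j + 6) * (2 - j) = -3*j^4 + 16*j^3 - 12*j^2 - 22*j + 12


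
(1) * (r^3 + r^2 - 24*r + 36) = r^3 + r^2 - 24*r + 36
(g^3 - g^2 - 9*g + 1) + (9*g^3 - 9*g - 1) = 10*g^3 - g^2 - 18*g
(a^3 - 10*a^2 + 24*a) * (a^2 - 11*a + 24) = a^5 - 21*a^4 + 158*a^3 - 504*a^2 + 576*a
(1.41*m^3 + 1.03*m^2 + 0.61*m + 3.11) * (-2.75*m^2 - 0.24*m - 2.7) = -3.8775*m^5 - 3.1709*m^4 - 5.7317*m^3 - 11.4799*m^2 - 2.3934*m - 8.397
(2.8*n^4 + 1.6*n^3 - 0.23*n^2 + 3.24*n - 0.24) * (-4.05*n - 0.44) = -11.34*n^5 - 7.712*n^4 + 0.2275*n^3 - 13.0208*n^2 - 0.4536*n + 0.1056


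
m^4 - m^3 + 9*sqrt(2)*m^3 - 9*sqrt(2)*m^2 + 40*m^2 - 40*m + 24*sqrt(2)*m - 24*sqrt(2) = (m - 1)*(m + sqrt(2))*(m + 2*sqrt(2))*(m + 6*sqrt(2))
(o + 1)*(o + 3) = o^2 + 4*o + 3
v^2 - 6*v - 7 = (v - 7)*(v + 1)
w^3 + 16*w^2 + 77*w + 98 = (w + 2)*(w + 7)^2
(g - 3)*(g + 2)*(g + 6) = g^3 + 5*g^2 - 12*g - 36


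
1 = 1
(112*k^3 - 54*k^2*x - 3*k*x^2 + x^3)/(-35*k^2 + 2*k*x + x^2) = (16*k^2 - 10*k*x + x^2)/(-5*k + x)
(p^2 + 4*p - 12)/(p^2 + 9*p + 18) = (p - 2)/(p + 3)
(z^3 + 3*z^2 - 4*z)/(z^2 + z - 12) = z*(z - 1)/(z - 3)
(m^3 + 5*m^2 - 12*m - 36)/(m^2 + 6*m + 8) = (m^2 + 3*m - 18)/(m + 4)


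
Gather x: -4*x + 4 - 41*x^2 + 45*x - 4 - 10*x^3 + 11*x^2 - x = -10*x^3 - 30*x^2 + 40*x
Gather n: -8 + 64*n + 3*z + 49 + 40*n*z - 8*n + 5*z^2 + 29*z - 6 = n*(40*z + 56) + 5*z^2 + 32*z + 35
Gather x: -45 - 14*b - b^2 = -b^2 - 14*b - 45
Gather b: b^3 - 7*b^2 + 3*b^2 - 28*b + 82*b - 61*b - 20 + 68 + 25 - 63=b^3 - 4*b^2 - 7*b + 10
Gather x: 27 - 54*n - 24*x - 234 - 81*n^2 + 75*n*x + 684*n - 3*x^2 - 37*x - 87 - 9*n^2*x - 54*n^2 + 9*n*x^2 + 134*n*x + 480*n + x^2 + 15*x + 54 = -135*n^2 + 1110*n + x^2*(9*n - 2) + x*(-9*n^2 + 209*n - 46) - 240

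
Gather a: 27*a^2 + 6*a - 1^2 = 27*a^2 + 6*a - 1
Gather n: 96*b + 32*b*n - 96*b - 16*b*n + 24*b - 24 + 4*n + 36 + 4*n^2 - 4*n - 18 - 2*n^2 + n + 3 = 24*b + 2*n^2 + n*(16*b + 1) - 3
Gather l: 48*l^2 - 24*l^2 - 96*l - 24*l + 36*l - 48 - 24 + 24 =24*l^2 - 84*l - 48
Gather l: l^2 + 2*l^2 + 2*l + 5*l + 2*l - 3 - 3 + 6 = 3*l^2 + 9*l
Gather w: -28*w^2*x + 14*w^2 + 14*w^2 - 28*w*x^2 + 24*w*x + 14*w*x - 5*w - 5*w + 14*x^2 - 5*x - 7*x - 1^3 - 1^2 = w^2*(28 - 28*x) + w*(-28*x^2 + 38*x - 10) + 14*x^2 - 12*x - 2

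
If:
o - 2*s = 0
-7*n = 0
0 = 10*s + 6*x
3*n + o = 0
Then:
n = 0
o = 0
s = 0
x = 0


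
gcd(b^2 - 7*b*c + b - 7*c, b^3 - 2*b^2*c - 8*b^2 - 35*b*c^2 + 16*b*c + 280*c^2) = b - 7*c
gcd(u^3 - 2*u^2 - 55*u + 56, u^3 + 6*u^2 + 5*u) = 1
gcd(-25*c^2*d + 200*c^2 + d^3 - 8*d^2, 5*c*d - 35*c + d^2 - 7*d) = 5*c + d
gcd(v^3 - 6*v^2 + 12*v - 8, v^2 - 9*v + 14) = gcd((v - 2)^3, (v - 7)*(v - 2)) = v - 2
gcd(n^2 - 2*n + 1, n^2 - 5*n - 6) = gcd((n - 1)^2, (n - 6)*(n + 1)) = 1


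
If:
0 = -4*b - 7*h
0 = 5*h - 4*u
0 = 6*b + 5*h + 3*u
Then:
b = 0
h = 0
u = 0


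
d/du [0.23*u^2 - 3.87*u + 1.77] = 0.46*u - 3.87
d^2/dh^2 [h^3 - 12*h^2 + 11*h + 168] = 6*h - 24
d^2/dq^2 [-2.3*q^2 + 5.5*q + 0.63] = -4.60000000000000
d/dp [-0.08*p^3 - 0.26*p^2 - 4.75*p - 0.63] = -0.24*p^2 - 0.52*p - 4.75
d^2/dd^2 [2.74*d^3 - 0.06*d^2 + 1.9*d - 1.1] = 16.44*d - 0.12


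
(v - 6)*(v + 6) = v^2 - 36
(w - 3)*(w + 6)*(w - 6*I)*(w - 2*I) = w^4 + 3*w^3 - 8*I*w^3 - 30*w^2 - 24*I*w^2 - 36*w + 144*I*w + 216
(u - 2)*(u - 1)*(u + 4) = u^3 + u^2 - 10*u + 8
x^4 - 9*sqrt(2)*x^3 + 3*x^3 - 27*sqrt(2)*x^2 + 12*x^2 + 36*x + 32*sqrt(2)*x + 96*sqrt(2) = (x + 3)*(x - 8*sqrt(2))*(x - 2*sqrt(2))*(x + sqrt(2))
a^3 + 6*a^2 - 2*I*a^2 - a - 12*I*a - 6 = (a + 6)*(a - I)^2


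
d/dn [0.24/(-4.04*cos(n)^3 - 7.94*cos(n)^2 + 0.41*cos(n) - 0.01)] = (-2.9088*cos(n)^2 - 3.8112*cos(n) + 0.0984)*sin(n)/(4.04*cos(n)^3 + 7.94*cos(n)^2 - 0.41*cos(n) + 0.01)^2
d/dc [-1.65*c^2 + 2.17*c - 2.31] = 2.17 - 3.3*c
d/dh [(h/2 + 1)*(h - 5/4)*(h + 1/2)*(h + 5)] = 2*h^3 + 75*h^2/8 + 33*h/8 - 95/16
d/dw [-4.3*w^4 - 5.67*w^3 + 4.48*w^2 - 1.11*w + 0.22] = -17.2*w^3 - 17.01*w^2 + 8.96*w - 1.11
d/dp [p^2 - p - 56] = 2*p - 1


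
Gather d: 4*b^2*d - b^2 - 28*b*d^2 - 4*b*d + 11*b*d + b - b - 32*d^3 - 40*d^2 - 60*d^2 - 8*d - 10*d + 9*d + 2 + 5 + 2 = -b^2 - 32*d^3 + d^2*(-28*b - 100) + d*(4*b^2 + 7*b - 9) + 9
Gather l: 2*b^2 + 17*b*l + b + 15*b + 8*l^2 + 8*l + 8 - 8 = 2*b^2 + 16*b + 8*l^2 + l*(17*b + 8)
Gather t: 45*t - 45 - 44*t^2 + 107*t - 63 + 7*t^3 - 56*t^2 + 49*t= 7*t^3 - 100*t^2 + 201*t - 108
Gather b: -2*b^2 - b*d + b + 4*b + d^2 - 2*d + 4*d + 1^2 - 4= -2*b^2 + b*(5 - d) + d^2 + 2*d - 3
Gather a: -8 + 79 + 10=81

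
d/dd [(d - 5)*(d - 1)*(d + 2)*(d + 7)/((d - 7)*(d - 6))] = 2*(d^5 - 18*d^4 + 45*d^3 + 436*d^2 - 1540*d - 364)/(d^4 - 26*d^3 + 253*d^2 - 1092*d + 1764)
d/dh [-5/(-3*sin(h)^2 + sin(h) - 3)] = 5*(1 - 6*sin(h))*cos(h)/(3*sin(h)^2 - sin(h) + 3)^2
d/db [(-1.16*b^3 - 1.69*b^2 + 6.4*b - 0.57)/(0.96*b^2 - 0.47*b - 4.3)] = (-1.1136*b^4 + 1.0904*b^3 + 9.6143*b^2 + 15.6284*b - 27.7879)/(0.9216*b^4 - 0.9024*b^3 - 8.0351*b^2 + 4.042*b + 18.49)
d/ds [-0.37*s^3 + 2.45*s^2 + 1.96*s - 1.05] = -1.11*s^2 + 4.9*s + 1.96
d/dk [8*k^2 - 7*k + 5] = 16*k - 7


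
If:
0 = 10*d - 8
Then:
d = 4/5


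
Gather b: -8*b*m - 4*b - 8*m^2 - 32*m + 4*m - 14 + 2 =b*(-8*m - 4) - 8*m^2 - 28*m - 12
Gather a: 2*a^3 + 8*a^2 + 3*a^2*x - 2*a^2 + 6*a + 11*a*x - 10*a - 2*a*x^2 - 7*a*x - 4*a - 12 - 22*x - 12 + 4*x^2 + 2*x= 2*a^3 + a^2*(3*x + 6) + a*(-2*x^2 + 4*x - 8) + 4*x^2 - 20*x - 24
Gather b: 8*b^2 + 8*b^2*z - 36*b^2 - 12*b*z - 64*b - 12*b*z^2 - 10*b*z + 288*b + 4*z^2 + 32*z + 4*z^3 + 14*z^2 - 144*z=b^2*(8*z - 28) + b*(-12*z^2 - 22*z + 224) + 4*z^3 + 18*z^2 - 112*z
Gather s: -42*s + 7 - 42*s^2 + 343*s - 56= -42*s^2 + 301*s - 49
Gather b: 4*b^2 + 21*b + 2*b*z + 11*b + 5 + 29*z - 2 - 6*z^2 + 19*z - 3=4*b^2 + b*(2*z + 32) - 6*z^2 + 48*z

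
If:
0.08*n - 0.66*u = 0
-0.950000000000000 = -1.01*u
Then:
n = 7.76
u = 0.94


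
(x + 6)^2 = x^2 + 12*x + 36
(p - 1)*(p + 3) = p^2 + 2*p - 3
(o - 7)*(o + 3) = o^2 - 4*o - 21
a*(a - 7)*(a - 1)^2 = a^4 - 9*a^3 + 15*a^2 - 7*a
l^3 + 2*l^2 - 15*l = l*(l - 3)*(l + 5)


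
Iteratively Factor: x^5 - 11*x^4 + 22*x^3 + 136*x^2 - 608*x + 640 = (x - 4)*(x^4 - 7*x^3 - 6*x^2 + 112*x - 160) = (x - 4)*(x - 2)*(x^3 - 5*x^2 - 16*x + 80) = (x - 4)^2*(x - 2)*(x^2 - x - 20) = (x - 4)^2*(x - 2)*(x + 4)*(x - 5)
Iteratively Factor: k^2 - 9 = (k - 3)*(k + 3)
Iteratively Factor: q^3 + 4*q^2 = (q)*(q^2 + 4*q) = q*(q + 4)*(q)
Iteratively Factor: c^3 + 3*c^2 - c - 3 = (c - 1)*(c^2 + 4*c + 3) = (c - 1)*(c + 3)*(c + 1)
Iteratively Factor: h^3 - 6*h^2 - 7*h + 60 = (h + 3)*(h^2 - 9*h + 20) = (h - 4)*(h + 3)*(h - 5)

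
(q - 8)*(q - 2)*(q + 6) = q^3 - 4*q^2 - 44*q + 96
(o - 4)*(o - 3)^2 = o^3 - 10*o^2 + 33*o - 36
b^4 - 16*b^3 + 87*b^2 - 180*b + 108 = (b - 6)^2*(b - 3)*(b - 1)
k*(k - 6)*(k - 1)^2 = k^4 - 8*k^3 + 13*k^2 - 6*k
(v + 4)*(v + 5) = v^2 + 9*v + 20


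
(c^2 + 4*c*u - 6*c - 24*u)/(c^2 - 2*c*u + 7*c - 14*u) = (c^2 + 4*c*u - 6*c - 24*u)/(c^2 - 2*c*u + 7*c - 14*u)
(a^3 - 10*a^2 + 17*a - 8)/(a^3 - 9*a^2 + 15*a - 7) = (a - 8)/(a - 7)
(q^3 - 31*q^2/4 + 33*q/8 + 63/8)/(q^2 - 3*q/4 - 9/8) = q - 7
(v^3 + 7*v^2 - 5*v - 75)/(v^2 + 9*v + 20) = (v^2 + 2*v - 15)/(v + 4)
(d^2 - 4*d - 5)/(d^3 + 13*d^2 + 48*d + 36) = (d - 5)/(d^2 + 12*d + 36)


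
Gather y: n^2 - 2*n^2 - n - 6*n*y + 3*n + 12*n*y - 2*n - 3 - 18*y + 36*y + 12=-n^2 + y*(6*n + 18) + 9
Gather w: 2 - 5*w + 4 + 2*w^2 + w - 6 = 2*w^2 - 4*w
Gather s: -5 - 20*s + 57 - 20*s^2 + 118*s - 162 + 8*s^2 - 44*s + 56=-12*s^2 + 54*s - 54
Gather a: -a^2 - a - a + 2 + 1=-a^2 - 2*a + 3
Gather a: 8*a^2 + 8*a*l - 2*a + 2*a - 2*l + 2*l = 8*a^2 + 8*a*l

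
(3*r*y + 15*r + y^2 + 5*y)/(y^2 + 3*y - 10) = (3*r + y)/(y - 2)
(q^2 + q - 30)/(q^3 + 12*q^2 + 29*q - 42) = (q - 5)/(q^2 + 6*q - 7)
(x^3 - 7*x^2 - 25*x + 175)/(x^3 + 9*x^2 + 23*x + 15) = (x^2 - 12*x + 35)/(x^2 + 4*x + 3)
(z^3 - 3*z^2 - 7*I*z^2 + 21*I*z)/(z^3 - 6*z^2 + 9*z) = (z - 7*I)/(z - 3)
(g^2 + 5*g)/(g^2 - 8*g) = (g + 5)/(g - 8)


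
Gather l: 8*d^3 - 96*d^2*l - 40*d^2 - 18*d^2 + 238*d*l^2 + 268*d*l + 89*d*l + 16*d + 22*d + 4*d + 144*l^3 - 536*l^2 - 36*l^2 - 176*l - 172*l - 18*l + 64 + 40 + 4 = 8*d^3 - 58*d^2 + 42*d + 144*l^3 + l^2*(238*d - 572) + l*(-96*d^2 + 357*d - 366) + 108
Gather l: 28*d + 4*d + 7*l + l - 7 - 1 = 32*d + 8*l - 8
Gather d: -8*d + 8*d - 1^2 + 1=0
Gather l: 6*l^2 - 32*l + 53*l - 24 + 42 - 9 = 6*l^2 + 21*l + 9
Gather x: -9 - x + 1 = -x - 8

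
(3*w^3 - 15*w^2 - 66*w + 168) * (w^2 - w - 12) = 3*w^5 - 18*w^4 - 87*w^3 + 414*w^2 + 624*w - 2016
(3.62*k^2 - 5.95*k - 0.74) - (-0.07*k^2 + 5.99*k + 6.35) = 3.69*k^2 - 11.94*k - 7.09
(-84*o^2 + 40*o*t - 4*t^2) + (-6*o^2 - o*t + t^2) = -90*o^2 + 39*o*t - 3*t^2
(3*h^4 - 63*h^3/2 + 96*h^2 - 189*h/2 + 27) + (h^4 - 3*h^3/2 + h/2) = 4*h^4 - 33*h^3 + 96*h^2 - 94*h + 27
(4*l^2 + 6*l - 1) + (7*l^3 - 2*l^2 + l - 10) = 7*l^3 + 2*l^2 + 7*l - 11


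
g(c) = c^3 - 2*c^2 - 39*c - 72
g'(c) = 3*c^2 - 4*c - 39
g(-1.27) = -27.74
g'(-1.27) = -29.08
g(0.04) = -73.56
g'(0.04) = -39.16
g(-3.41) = -1.92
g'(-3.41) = 9.52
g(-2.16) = -7.17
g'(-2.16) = -16.36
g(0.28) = -83.05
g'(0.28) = -39.88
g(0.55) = -93.89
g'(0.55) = -40.29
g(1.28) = -123.10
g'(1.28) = -39.20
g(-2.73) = -0.78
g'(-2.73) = -5.72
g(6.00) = -162.00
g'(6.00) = 45.00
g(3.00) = -180.00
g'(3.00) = -24.00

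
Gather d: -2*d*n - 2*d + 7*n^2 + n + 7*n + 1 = d*(-2*n - 2) + 7*n^2 + 8*n + 1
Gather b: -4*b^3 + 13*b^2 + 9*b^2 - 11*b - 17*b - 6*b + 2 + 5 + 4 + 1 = -4*b^3 + 22*b^2 - 34*b + 12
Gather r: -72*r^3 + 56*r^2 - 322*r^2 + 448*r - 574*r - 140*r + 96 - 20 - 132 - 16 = -72*r^3 - 266*r^2 - 266*r - 72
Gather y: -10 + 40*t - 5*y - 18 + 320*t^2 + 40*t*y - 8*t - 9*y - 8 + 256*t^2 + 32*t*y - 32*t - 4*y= 576*t^2 + y*(72*t - 18) - 36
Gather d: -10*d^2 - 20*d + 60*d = -10*d^2 + 40*d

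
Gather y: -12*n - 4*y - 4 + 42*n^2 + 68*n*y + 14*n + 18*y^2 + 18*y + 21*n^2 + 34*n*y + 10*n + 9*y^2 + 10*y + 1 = 63*n^2 + 12*n + 27*y^2 + y*(102*n + 24) - 3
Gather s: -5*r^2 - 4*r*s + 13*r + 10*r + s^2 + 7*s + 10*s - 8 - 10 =-5*r^2 + 23*r + s^2 + s*(17 - 4*r) - 18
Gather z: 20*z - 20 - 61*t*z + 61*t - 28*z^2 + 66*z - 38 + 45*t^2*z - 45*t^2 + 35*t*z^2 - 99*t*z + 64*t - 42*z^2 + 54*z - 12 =-45*t^2 + 125*t + z^2*(35*t - 70) + z*(45*t^2 - 160*t + 140) - 70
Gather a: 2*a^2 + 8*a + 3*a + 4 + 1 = 2*a^2 + 11*a + 5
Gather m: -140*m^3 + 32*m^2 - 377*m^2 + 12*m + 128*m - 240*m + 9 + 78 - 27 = -140*m^3 - 345*m^2 - 100*m + 60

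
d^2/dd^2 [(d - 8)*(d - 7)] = 2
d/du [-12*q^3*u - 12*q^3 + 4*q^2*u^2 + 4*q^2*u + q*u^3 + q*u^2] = q*(-12*q^2 + 8*q*u + 4*q + 3*u^2 + 2*u)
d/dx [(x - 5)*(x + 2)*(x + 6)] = 3*x^2 + 6*x - 28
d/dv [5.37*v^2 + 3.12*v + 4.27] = 10.74*v + 3.12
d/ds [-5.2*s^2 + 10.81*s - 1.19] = 10.81 - 10.4*s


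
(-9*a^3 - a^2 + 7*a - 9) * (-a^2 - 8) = 9*a^5 + a^4 + 65*a^3 + 17*a^2 - 56*a + 72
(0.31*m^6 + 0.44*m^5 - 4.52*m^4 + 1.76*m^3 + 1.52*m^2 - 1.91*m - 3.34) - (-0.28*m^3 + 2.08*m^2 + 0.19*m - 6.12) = 0.31*m^6 + 0.44*m^5 - 4.52*m^4 + 2.04*m^3 - 0.56*m^2 - 2.1*m + 2.78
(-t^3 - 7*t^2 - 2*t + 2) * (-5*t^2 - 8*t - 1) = 5*t^5 + 43*t^4 + 67*t^3 + 13*t^2 - 14*t - 2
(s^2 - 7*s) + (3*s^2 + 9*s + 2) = 4*s^2 + 2*s + 2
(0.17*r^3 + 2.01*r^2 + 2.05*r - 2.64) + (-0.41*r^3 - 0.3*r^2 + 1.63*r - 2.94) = -0.24*r^3 + 1.71*r^2 + 3.68*r - 5.58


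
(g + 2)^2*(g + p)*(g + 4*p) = g^4 + 5*g^3*p + 4*g^3 + 4*g^2*p^2 + 20*g^2*p + 4*g^2 + 16*g*p^2 + 20*g*p + 16*p^2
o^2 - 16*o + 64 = (o - 8)^2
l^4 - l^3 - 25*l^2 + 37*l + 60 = (l - 4)*(l - 3)*(l + 1)*(l + 5)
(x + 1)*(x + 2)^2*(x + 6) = x^4 + 11*x^3 + 38*x^2 + 52*x + 24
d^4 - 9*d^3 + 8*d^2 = d^2*(d - 8)*(d - 1)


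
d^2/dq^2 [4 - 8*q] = 0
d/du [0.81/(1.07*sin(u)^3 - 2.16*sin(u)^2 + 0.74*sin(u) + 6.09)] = (-2.6001*sin(u)^2 + 3.4992*sin(u) - 0.5994)*cos(u)/(1.07*sin(u)^3 - 2.16*sin(u)^2 + 0.74*sin(u) + 6.09)^2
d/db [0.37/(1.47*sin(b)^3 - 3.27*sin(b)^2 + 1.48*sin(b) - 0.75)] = (-1.6317*sin(b)^2 + 2.4198*sin(b) - 0.5476)*cos(b)/(1.47*sin(b)^3 - 3.27*sin(b)^2 + 1.48*sin(b) - 0.75)^2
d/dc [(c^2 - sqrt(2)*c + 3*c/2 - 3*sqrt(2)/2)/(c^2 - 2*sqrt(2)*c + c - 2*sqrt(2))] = (-sqrt(2)*c^2 - c^2/2 - sqrt(2)*c - 3*sqrt(2)/2 - 2)/(c^4 - 4*sqrt(2)*c^3 + 2*c^3 - 8*sqrt(2)*c^2 + 9*c^2 - 4*sqrt(2)*c + 16*c + 8)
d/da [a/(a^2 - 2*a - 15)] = (a^2 - 2*a*(a - 1) - 2*a - 15)/(-a^2 + 2*a + 15)^2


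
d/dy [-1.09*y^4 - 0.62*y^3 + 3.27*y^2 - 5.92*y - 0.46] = -4.36*y^3 - 1.86*y^2 + 6.54*y - 5.92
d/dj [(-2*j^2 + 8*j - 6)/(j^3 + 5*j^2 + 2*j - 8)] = 2*(j^2 - 6*j - 26)/(j^4 + 12*j^3 + 52*j^2 + 96*j + 64)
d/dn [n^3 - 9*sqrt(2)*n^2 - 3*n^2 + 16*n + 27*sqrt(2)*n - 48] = 3*n^2 - 18*sqrt(2)*n - 6*n + 16 + 27*sqrt(2)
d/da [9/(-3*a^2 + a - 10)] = 9*(6*a - 1)/(3*a^2 - a + 10)^2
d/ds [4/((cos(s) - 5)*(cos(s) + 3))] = 8*(cos(s) - 1)*sin(s)/((cos(s) - 5)^2*(cos(s) + 3)^2)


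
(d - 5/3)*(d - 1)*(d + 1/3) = d^3 - 7*d^2/3 + 7*d/9 + 5/9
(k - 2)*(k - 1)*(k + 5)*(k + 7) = k^4 + 9*k^3 + k^2 - 81*k + 70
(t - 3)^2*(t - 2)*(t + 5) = t^4 - 3*t^3 - 19*t^2 + 87*t - 90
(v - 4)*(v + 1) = v^2 - 3*v - 4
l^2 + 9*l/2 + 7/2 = (l + 1)*(l + 7/2)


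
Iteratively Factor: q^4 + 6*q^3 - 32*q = (q + 4)*(q^3 + 2*q^2 - 8*q) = (q - 2)*(q + 4)*(q^2 + 4*q) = (q - 2)*(q + 4)^2*(q)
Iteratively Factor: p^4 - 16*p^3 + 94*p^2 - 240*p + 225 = (p - 5)*(p^3 - 11*p^2 + 39*p - 45) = (p - 5)^2*(p^2 - 6*p + 9) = (p - 5)^2*(p - 3)*(p - 3)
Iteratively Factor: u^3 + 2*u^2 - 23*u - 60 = (u - 5)*(u^2 + 7*u + 12) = (u - 5)*(u + 4)*(u + 3)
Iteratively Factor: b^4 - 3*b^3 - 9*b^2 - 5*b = (b)*(b^3 - 3*b^2 - 9*b - 5) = b*(b + 1)*(b^2 - 4*b - 5) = b*(b - 5)*(b + 1)*(b + 1)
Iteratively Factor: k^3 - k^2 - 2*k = (k + 1)*(k^2 - 2*k) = k*(k + 1)*(k - 2)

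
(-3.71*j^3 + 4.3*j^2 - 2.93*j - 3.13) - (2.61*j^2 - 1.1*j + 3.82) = -3.71*j^3 + 1.69*j^2 - 1.83*j - 6.95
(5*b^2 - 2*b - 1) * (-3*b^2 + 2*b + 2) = -15*b^4 + 16*b^3 + 9*b^2 - 6*b - 2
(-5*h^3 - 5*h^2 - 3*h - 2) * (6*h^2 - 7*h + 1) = -30*h^5 + 5*h^4 + 12*h^3 + 4*h^2 + 11*h - 2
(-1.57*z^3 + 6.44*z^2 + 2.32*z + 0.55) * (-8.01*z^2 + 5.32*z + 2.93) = 12.5757*z^5 - 59.9368*z^4 + 11.0775*z^3 + 26.8061*z^2 + 9.7236*z + 1.6115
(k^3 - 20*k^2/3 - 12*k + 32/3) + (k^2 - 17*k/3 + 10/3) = k^3 - 17*k^2/3 - 53*k/3 + 14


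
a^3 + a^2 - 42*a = a*(a - 6)*(a + 7)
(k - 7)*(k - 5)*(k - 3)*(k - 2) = k^4 - 17*k^3 + 101*k^2 - 247*k + 210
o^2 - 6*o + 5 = (o - 5)*(o - 1)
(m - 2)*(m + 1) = m^2 - m - 2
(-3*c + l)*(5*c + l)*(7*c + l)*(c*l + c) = -105*c^4*l - 105*c^4 - c^3*l^2 - c^3*l + 9*c^2*l^3 + 9*c^2*l^2 + c*l^4 + c*l^3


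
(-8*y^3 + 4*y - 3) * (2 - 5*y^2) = 40*y^5 - 36*y^3 + 15*y^2 + 8*y - 6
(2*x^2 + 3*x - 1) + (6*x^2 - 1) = 8*x^2 + 3*x - 2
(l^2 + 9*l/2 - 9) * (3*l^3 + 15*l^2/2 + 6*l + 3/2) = 3*l^5 + 21*l^4 + 51*l^3/4 - 39*l^2 - 189*l/4 - 27/2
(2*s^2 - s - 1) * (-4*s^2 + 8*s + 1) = -8*s^4 + 20*s^3 - 2*s^2 - 9*s - 1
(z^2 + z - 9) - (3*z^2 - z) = -2*z^2 + 2*z - 9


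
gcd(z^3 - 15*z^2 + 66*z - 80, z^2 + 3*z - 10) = z - 2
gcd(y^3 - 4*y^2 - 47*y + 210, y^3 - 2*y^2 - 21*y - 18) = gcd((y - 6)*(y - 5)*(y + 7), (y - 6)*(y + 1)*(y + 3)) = y - 6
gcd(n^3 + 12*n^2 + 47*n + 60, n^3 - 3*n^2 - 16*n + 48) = n + 4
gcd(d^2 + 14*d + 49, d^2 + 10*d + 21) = d + 7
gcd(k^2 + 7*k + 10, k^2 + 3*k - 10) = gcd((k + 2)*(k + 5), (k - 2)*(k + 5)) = k + 5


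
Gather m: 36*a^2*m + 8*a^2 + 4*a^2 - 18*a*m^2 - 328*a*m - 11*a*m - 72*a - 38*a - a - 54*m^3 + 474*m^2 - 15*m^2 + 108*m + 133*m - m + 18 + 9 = 12*a^2 - 111*a - 54*m^3 + m^2*(459 - 18*a) + m*(36*a^2 - 339*a + 240) + 27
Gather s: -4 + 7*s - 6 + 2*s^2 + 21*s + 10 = 2*s^2 + 28*s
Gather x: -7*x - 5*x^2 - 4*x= -5*x^2 - 11*x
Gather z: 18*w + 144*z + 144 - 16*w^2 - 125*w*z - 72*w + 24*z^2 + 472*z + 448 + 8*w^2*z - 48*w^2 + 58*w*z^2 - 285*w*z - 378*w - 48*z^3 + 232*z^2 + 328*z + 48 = -64*w^2 - 432*w - 48*z^3 + z^2*(58*w + 256) + z*(8*w^2 - 410*w + 944) + 640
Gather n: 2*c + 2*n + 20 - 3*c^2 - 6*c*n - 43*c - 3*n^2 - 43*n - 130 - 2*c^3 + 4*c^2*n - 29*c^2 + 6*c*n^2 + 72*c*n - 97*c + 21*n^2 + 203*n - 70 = -2*c^3 - 32*c^2 - 138*c + n^2*(6*c + 18) + n*(4*c^2 + 66*c + 162) - 180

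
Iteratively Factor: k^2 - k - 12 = (k - 4)*(k + 3)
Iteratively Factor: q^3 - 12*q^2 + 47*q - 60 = (q - 4)*(q^2 - 8*q + 15) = (q - 4)*(q - 3)*(q - 5)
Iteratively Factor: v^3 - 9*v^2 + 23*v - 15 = (v - 1)*(v^2 - 8*v + 15) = (v - 3)*(v - 1)*(v - 5)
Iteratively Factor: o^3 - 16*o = (o)*(o^2 - 16) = o*(o - 4)*(o + 4)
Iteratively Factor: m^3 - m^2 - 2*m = (m + 1)*(m^2 - 2*m) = m*(m + 1)*(m - 2)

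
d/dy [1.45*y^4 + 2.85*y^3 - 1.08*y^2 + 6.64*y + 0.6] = 5.8*y^3 + 8.55*y^2 - 2.16*y + 6.64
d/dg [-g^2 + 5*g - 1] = 5 - 2*g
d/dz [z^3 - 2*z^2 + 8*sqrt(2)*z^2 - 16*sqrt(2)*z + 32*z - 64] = 3*z^2 - 4*z + 16*sqrt(2)*z - 16*sqrt(2) + 32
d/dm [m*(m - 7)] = 2*m - 7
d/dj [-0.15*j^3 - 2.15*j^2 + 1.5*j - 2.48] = -0.45*j^2 - 4.3*j + 1.5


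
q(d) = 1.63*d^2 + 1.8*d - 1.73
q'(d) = 3.26*d + 1.8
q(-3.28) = 9.90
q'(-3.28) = -8.89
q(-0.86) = -2.07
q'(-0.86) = -1.00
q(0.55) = -0.25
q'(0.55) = 3.59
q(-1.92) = 0.82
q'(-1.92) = -4.46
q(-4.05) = 17.72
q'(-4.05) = -11.40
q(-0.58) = -2.23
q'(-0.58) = -0.09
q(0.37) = -0.84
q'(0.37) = 3.01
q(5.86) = 64.79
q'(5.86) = 20.90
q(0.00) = -1.73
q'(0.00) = 1.80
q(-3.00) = 7.54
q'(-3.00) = -7.98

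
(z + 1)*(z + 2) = z^2 + 3*z + 2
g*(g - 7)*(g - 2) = g^3 - 9*g^2 + 14*g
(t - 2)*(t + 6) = t^2 + 4*t - 12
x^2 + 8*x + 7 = (x + 1)*(x + 7)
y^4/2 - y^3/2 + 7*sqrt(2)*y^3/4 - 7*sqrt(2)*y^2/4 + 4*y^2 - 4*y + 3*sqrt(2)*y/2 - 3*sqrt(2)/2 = (y/2 + sqrt(2)/2)*(y - 1)*(y + sqrt(2))*(y + 3*sqrt(2)/2)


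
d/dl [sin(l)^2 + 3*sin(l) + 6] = (2*sin(l) + 3)*cos(l)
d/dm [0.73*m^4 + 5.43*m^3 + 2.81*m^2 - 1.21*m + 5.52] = 2.92*m^3 + 16.29*m^2 + 5.62*m - 1.21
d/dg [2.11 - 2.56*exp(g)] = -2.56*exp(g)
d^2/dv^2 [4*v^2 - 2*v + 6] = 8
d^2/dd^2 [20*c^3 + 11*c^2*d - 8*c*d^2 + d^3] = -16*c + 6*d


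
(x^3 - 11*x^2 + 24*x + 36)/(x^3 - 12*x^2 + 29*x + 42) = (x - 6)/(x - 7)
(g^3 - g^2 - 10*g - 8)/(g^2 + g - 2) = (g^2 - 3*g - 4)/(g - 1)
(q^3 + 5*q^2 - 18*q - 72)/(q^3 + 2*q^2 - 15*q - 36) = (q + 6)/(q + 3)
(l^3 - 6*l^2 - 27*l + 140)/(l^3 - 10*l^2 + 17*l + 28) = (l + 5)/(l + 1)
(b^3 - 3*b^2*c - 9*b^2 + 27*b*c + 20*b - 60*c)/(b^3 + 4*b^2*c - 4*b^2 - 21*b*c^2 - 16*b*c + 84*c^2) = (b - 5)/(b + 7*c)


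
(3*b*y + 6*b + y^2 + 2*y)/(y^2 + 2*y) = (3*b + y)/y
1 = 1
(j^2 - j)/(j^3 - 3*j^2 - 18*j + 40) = j*(j - 1)/(j^3 - 3*j^2 - 18*j + 40)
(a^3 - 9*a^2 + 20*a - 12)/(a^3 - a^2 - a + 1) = (a^2 - 8*a + 12)/(a^2 - 1)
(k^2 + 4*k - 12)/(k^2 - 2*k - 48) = (k - 2)/(k - 8)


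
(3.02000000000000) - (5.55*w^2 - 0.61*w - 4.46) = -5.55*w^2 + 0.61*w + 7.48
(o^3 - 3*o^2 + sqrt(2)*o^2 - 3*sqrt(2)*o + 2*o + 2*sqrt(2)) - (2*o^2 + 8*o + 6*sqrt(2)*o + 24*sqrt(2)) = o^3 - 5*o^2 + sqrt(2)*o^2 - 9*sqrt(2)*o - 6*o - 22*sqrt(2)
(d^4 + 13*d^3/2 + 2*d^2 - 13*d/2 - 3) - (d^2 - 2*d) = d^4 + 13*d^3/2 + d^2 - 9*d/2 - 3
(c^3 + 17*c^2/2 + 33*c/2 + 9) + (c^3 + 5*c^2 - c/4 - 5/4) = 2*c^3 + 27*c^2/2 + 65*c/4 + 31/4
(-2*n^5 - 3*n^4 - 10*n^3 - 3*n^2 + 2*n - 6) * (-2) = 4*n^5 + 6*n^4 + 20*n^3 + 6*n^2 - 4*n + 12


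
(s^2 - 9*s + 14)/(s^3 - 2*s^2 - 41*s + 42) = (s - 2)/(s^2 + 5*s - 6)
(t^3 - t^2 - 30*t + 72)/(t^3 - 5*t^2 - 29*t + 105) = (t^2 + 2*t - 24)/(t^2 - 2*t - 35)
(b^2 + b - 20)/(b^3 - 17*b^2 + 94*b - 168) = (b + 5)/(b^2 - 13*b + 42)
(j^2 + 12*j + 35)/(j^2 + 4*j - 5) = (j + 7)/(j - 1)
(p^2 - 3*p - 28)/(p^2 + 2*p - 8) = (p - 7)/(p - 2)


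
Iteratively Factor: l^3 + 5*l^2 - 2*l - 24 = (l + 3)*(l^2 + 2*l - 8) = (l + 3)*(l + 4)*(l - 2)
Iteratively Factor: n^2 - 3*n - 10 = (n - 5)*(n + 2)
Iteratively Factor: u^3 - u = (u + 1)*(u^2 - u) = (u - 1)*(u + 1)*(u)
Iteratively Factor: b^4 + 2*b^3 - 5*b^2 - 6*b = (b + 1)*(b^3 + b^2 - 6*b) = (b + 1)*(b + 3)*(b^2 - 2*b) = (b - 2)*(b + 1)*(b + 3)*(b)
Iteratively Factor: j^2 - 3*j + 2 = (j - 1)*(j - 2)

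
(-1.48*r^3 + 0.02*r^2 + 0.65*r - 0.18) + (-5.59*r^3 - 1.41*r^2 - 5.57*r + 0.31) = -7.07*r^3 - 1.39*r^2 - 4.92*r + 0.13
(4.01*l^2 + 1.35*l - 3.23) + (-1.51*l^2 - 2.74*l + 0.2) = 2.5*l^2 - 1.39*l - 3.03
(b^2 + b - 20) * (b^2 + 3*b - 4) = b^4 + 4*b^3 - 21*b^2 - 64*b + 80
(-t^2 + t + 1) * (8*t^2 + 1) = -8*t^4 + 8*t^3 + 7*t^2 + t + 1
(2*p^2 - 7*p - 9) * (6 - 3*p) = -6*p^3 + 33*p^2 - 15*p - 54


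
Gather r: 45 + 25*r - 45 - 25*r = 0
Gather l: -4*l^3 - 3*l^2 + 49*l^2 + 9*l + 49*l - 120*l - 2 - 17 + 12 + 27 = -4*l^3 + 46*l^2 - 62*l + 20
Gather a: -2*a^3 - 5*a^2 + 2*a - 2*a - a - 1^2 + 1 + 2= -2*a^3 - 5*a^2 - a + 2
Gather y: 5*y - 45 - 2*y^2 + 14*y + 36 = -2*y^2 + 19*y - 9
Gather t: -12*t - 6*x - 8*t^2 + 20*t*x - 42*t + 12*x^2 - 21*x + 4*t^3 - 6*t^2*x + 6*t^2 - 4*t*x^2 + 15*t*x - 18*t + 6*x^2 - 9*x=4*t^3 + t^2*(-6*x - 2) + t*(-4*x^2 + 35*x - 72) + 18*x^2 - 36*x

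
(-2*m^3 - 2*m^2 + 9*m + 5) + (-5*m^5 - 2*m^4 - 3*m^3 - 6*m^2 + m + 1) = -5*m^5 - 2*m^4 - 5*m^3 - 8*m^2 + 10*m + 6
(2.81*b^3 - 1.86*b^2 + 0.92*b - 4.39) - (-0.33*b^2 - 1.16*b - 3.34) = 2.81*b^3 - 1.53*b^2 + 2.08*b - 1.05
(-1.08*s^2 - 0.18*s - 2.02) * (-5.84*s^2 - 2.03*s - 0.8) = 6.3072*s^4 + 3.2436*s^3 + 13.0262*s^2 + 4.2446*s + 1.616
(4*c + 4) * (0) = 0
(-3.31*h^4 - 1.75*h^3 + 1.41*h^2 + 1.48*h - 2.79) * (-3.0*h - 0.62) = 9.93*h^5 + 7.3022*h^4 - 3.145*h^3 - 5.3142*h^2 + 7.4524*h + 1.7298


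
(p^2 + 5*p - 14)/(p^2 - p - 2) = (p + 7)/(p + 1)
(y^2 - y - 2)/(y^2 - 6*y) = (y^2 - y - 2)/(y*(y - 6))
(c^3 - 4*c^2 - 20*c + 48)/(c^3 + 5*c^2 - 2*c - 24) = (c - 6)/(c + 3)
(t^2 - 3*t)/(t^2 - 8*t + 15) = t/(t - 5)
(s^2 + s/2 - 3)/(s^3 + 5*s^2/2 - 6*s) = (s + 2)/(s*(s + 4))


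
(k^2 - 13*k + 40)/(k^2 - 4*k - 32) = (k - 5)/(k + 4)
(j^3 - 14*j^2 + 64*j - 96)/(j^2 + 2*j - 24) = (j^2 - 10*j + 24)/(j + 6)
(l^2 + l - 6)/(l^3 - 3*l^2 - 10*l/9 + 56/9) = 9*(l + 3)/(9*l^2 - 9*l - 28)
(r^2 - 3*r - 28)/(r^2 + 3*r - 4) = (r - 7)/(r - 1)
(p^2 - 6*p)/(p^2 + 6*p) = (p - 6)/(p + 6)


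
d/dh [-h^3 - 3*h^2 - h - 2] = -3*h^2 - 6*h - 1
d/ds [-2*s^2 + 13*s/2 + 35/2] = 13/2 - 4*s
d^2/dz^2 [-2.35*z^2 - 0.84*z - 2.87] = -4.70000000000000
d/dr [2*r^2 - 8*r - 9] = 4*r - 8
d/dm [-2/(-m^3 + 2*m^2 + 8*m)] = 2*(-3*m^2 + 4*m + 8)/(m^2*(-m^2 + 2*m + 8)^2)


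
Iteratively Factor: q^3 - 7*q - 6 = (q - 3)*(q^2 + 3*q + 2) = (q - 3)*(q + 2)*(q + 1)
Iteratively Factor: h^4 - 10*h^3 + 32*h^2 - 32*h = (h - 4)*(h^3 - 6*h^2 + 8*h) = (h - 4)*(h - 2)*(h^2 - 4*h) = h*(h - 4)*(h - 2)*(h - 4)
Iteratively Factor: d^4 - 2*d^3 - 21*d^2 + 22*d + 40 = (d + 1)*(d^3 - 3*d^2 - 18*d + 40) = (d - 5)*(d + 1)*(d^2 + 2*d - 8) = (d - 5)*(d + 1)*(d + 4)*(d - 2)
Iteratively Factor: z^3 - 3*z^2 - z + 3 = (z + 1)*(z^2 - 4*z + 3) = (z - 3)*(z + 1)*(z - 1)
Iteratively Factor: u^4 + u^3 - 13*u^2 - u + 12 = (u + 4)*(u^3 - 3*u^2 - u + 3) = (u + 1)*(u + 4)*(u^2 - 4*u + 3) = (u - 3)*(u + 1)*(u + 4)*(u - 1)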